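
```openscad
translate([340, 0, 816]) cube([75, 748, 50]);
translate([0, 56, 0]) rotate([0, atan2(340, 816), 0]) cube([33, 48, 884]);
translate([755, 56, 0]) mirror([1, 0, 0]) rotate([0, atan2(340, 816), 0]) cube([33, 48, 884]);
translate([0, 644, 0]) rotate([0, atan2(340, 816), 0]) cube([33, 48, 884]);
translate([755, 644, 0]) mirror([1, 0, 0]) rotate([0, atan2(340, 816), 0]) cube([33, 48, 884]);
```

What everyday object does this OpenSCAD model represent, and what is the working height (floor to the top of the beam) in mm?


A sawhorse. The overall height is 866 mm.

A beam across two mirrored pairs of raked legs — a sawhorse. The beam's underside is at z = 816 (matching the legs' vertical rise in atan2(340, 816)) and the beam is 50 mm tall, so its top is at 816 + 50 = 866 mm. The raked legs top out at the beam's underside, so that is the highest point.


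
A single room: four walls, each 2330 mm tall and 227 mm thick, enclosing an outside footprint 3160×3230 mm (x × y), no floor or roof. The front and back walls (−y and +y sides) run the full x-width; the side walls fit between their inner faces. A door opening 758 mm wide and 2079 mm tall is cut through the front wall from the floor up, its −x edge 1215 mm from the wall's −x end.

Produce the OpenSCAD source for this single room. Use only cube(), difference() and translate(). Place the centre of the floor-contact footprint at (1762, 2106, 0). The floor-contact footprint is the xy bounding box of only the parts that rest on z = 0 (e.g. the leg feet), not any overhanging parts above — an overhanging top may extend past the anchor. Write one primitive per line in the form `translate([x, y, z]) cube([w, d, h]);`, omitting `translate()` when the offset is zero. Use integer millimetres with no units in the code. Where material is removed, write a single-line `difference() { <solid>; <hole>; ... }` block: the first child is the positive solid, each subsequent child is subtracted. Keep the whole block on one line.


difference() { translate([182, 491, 0]) cube([3160, 227, 2330]); translate([1397, 491, 0]) cube([758, 227, 2079]); }
translate([182, 3494, 0]) cube([3160, 227, 2330]);
translate([182, 718, 0]) cube([227, 2776, 2330]);
translate([3115, 718, 0]) cube([227, 2776, 2330]);


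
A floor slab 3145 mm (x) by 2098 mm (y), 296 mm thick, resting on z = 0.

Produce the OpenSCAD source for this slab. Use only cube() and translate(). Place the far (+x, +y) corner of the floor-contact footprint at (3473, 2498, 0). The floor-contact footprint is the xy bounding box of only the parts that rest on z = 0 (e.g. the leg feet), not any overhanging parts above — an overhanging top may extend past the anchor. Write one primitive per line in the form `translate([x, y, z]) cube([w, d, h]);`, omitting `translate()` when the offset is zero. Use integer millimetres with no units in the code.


translate([328, 400, 0]) cube([3145, 2098, 296]);


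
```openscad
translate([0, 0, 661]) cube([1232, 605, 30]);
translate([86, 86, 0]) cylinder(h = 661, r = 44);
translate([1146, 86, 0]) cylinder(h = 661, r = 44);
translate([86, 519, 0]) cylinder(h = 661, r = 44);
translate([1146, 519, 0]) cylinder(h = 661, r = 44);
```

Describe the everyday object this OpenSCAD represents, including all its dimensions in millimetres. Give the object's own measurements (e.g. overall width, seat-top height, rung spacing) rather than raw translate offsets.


A table: top 1232 mm (x) × 605 mm (y), 30 mm thick, upper face at z = 691 mm, on four round legs of 88 mm diameter, each leg's bounding box inset 42 mm from the nearest pair of top edges from z = 0 to the bottom of the top.


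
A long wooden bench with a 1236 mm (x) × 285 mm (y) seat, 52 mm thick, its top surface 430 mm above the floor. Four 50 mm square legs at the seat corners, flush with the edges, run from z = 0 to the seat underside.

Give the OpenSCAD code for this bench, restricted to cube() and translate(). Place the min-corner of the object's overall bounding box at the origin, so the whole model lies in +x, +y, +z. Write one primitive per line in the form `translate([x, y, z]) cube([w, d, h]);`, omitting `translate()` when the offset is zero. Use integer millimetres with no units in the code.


translate([0, 0, 378]) cube([1236, 285, 52]);
cube([50, 50, 378]);
translate([0, 235, 0]) cube([50, 50, 378]);
translate([1186, 0, 0]) cube([50, 50, 378]);
translate([1186, 235, 0]) cube([50, 50, 378]);


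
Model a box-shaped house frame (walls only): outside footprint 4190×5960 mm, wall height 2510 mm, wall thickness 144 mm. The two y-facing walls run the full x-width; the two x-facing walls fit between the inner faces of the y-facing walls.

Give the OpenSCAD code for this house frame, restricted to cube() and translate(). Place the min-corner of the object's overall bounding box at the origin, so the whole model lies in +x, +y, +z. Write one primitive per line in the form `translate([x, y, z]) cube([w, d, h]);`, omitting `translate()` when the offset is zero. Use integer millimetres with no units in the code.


cube([4190, 144, 2510]);
translate([0, 5816, 0]) cube([4190, 144, 2510]);
translate([0, 144, 0]) cube([144, 5672, 2510]);
translate([4046, 144, 0]) cube([144, 5672, 2510]);


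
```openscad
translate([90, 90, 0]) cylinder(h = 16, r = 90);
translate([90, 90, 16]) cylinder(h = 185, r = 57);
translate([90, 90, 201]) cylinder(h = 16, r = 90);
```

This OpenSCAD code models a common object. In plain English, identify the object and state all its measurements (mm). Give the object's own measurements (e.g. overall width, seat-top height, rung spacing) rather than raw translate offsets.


A spool: two coaxial disc flanges of radius 90 mm and thickness 16 mm, joined by a core cylinder of radius 57 mm and height 185 mm. The lower flange rests on z = 0 and the three cylinders share a vertical axis.


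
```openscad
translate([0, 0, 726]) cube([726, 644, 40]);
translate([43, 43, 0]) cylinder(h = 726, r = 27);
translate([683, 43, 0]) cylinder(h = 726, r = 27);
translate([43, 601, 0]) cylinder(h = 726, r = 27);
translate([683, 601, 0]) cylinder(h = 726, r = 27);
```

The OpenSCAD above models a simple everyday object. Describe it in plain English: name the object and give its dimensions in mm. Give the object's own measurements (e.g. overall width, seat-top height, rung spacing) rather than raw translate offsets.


A table: top 726 mm (x) × 644 mm (y), 40 mm thick, upper face at z = 766 mm, on four round legs of 54 mm diameter, each leg's bounding box inset 16 mm from the nearest pair of top edges from z = 0 to the bottom of the top.


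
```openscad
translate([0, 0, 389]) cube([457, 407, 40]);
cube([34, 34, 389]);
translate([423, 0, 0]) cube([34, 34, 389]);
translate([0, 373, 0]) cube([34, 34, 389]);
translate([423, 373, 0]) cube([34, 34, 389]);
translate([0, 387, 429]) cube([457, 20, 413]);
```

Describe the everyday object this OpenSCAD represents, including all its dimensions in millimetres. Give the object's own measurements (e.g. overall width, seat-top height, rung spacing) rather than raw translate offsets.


A chair. The seat is a 457×407×40 mm slab with its top at z = 429 mm, on four 34×34 mm corner legs (flush with the seat edges, standing on z = 0). A flat backrest 20 mm thick, 413 mm tall, spans the full seat width and rises from the seat top along its +y edge, rear face flush with the rear of the seat.


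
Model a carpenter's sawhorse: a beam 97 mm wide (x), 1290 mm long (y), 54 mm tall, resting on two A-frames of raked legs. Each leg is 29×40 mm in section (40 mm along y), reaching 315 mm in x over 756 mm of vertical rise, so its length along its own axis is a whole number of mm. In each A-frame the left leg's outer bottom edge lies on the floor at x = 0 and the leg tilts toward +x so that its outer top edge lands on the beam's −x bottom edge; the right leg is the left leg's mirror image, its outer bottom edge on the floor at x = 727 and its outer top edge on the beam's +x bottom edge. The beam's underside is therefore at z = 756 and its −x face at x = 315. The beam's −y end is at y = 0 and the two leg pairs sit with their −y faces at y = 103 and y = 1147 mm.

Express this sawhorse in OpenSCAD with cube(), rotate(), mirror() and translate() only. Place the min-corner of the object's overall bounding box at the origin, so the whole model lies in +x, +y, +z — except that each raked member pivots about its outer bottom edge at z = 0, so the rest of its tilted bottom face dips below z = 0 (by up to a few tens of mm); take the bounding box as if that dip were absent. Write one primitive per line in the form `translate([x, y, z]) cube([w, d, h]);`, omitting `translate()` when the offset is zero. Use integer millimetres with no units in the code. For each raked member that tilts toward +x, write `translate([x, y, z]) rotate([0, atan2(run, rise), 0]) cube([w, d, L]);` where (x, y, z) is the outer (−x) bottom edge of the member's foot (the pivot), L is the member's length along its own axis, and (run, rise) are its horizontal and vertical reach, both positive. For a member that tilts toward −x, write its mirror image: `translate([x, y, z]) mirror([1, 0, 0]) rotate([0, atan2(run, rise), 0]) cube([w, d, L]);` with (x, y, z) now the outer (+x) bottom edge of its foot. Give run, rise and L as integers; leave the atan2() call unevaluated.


translate([315, 0, 756]) cube([97, 1290, 54]);
translate([0, 103, 0]) rotate([0, atan2(315, 756), 0]) cube([29, 40, 819]);
translate([727, 103, 0]) mirror([1, 0, 0]) rotate([0, atan2(315, 756), 0]) cube([29, 40, 819]);
translate([0, 1147, 0]) rotate([0, atan2(315, 756), 0]) cube([29, 40, 819]);
translate([727, 1147, 0]) mirror([1, 0, 0]) rotate([0, atan2(315, 756), 0]) cube([29, 40, 819]);


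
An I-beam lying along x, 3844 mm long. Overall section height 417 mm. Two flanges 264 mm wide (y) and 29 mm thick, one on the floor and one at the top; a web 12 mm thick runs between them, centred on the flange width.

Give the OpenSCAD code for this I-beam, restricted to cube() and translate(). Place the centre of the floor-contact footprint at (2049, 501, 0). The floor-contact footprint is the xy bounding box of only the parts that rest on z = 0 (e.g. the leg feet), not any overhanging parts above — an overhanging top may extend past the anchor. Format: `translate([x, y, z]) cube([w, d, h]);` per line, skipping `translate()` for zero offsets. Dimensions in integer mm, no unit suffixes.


translate([127, 369, 0]) cube([3844, 264, 29]);
translate([127, 495, 29]) cube([3844, 12, 359]);
translate([127, 369, 388]) cube([3844, 264, 29]);


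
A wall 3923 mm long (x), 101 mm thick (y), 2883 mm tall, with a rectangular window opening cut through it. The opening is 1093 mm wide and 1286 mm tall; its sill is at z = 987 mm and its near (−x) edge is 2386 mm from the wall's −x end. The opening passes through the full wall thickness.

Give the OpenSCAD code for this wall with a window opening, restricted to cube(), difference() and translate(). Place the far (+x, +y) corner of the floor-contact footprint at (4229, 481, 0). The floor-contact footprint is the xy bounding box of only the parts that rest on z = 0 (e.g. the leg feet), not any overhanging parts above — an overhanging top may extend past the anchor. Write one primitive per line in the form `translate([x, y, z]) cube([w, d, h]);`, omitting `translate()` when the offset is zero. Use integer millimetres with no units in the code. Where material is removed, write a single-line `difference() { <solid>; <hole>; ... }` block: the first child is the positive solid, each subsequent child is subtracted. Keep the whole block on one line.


difference() { translate([306, 380, 0]) cube([3923, 101, 2883]); translate([2692, 380, 987]) cube([1093, 101, 1286]); }


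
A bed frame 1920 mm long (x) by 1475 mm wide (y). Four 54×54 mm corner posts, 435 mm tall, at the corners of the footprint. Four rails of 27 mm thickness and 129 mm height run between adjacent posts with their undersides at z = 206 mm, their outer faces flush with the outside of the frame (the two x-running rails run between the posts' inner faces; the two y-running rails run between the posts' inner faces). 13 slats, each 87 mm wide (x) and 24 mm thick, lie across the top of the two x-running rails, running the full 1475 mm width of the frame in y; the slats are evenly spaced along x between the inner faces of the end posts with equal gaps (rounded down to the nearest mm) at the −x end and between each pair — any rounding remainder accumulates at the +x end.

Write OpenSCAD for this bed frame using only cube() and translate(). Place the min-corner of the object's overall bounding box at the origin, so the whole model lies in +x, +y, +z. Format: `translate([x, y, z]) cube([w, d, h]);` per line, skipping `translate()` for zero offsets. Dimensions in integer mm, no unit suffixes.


cube([54, 54, 435]);
translate([0, 1421, 0]) cube([54, 54, 435]);
translate([1866, 0, 0]) cube([54, 54, 435]);
translate([1866, 1421, 0]) cube([54, 54, 435]);
translate([54, 0, 206]) cube([1812, 27, 129]);
translate([54, 1448, 206]) cube([1812, 27, 129]);
translate([0, 54, 206]) cube([27, 1367, 129]);
translate([1893, 54, 206]) cube([27, 1367, 129]);
translate([102, 0, 335]) cube([87, 1475, 24]);
translate([237, 0, 335]) cube([87, 1475, 24]);
translate([372, 0, 335]) cube([87, 1475, 24]);
translate([507, 0, 335]) cube([87, 1475, 24]);
translate([642, 0, 335]) cube([87, 1475, 24]);
translate([777, 0, 335]) cube([87, 1475, 24]);
translate([912, 0, 335]) cube([87, 1475, 24]);
translate([1047, 0, 335]) cube([87, 1475, 24]);
translate([1182, 0, 335]) cube([87, 1475, 24]);
translate([1317, 0, 335]) cube([87, 1475, 24]);
translate([1452, 0, 335]) cube([87, 1475, 24]);
translate([1587, 0, 335]) cube([87, 1475, 24]);
translate([1722, 0, 335]) cube([87, 1475, 24]);


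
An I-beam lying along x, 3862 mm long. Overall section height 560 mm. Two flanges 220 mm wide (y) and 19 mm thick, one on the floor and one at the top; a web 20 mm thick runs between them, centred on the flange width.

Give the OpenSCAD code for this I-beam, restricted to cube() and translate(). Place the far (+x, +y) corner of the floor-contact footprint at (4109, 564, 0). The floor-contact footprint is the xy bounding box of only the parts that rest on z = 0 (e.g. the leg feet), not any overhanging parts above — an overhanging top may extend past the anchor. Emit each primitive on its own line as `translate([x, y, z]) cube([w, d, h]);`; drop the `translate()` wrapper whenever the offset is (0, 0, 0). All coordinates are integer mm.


translate([247, 344, 0]) cube([3862, 220, 19]);
translate([247, 444, 19]) cube([3862, 20, 522]);
translate([247, 344, 541]) cube([3862, 220, 19]);


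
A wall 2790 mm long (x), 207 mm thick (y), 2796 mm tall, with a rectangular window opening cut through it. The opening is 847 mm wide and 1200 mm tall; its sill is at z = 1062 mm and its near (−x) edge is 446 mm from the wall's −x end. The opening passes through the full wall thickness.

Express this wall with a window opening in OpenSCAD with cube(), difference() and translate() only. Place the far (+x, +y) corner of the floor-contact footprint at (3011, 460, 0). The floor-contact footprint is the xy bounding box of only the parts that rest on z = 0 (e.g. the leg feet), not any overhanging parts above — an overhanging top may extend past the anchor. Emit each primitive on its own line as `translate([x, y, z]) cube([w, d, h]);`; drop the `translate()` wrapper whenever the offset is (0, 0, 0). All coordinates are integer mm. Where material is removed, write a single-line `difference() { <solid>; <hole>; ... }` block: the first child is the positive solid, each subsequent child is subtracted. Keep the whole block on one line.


difference() { translate([221, 253, 0]) cube([2790, 207, 2796]); translate([667, 253, 1062]) cube([847, 207, 1200]); }


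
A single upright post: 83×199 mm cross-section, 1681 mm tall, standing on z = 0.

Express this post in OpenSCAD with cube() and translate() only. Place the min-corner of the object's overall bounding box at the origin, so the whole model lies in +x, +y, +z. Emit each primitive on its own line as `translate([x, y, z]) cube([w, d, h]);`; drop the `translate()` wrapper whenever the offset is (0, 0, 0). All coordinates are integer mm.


cube([83, 199, 1681]);


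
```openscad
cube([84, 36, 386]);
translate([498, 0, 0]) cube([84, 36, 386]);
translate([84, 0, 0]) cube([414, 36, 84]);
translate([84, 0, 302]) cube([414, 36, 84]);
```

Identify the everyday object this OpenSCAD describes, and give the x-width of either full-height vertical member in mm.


A picture frame. The border width is 84 mm.

Four thin pieces enclosing a rectangular opening — a picture frame. The two full-height stiles are 386 mm tall; the top rail sits at z = 302 and is 84 mm tall, so the border above the opening is 386 − 302 = 84 mm, matching the stile x-width.


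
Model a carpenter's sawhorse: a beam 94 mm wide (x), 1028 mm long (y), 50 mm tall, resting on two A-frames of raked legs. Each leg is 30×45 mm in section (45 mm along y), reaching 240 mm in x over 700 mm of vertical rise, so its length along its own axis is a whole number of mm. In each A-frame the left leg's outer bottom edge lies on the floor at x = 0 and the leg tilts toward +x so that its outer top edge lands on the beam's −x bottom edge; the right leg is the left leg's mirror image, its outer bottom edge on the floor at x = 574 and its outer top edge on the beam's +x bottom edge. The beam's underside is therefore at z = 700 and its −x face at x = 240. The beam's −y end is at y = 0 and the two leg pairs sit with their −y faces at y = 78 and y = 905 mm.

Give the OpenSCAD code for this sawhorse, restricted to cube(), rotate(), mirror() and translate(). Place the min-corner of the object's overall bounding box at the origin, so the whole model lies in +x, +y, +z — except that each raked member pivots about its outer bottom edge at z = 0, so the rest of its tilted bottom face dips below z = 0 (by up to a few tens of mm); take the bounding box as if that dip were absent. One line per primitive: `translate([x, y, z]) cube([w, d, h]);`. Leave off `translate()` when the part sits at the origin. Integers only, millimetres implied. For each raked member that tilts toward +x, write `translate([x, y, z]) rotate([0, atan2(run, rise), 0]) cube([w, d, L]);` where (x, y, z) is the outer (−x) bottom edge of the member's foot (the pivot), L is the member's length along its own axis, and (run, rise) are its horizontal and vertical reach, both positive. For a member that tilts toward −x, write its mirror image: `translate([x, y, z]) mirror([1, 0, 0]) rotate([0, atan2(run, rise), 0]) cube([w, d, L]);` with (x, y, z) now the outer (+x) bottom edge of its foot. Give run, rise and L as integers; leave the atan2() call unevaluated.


translate([240, 0, 700]) cube([94, 1028, 50]);
translate([0, 78, 0]) rotate([0, atan2(240, 700), 0]) cube([30, 45, 740]);
translate([574, 78, 0]) mirror([1, 0, 0]) rotate([0, atan2(240, 700), 0]) cube([30, 45, 740]);
translate([0, 905, 0]) rotate([0, atan2(240, 700), 0]) cube([30, 45, 740]);
translate([574, 905, 0]) mirror([1, 0, 0]) rotate([0, atan2(240, 700), 0]) cube([30, 45, 740]);


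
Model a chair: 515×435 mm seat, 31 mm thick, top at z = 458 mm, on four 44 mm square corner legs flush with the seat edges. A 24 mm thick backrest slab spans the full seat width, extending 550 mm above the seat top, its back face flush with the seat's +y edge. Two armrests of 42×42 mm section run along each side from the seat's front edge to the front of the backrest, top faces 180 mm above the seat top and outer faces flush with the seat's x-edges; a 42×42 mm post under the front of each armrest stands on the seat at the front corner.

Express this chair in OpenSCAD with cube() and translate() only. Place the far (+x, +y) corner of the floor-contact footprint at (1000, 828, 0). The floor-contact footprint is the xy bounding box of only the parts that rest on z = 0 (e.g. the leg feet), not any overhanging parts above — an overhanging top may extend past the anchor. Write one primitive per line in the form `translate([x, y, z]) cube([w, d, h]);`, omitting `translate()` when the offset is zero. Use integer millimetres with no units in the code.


translate([485, 393, 427]) cube([515, 435, 31]);
translate([485, 393, 0]) cube([44, 44, 427]);
translate([956, 393, 0]) cube([44, 44, 427]);
translate([485, 784, 0]) cube([44, 44, 427]);
translate([956, 784, 0]) cube([44, 44, 427]);
translate([485, 804, 458]) cube([515, 24, 550]);
translate([485, 393, 596]) cube([42, 411, 42]);
translate([958, 393, 596]) cube([42, 411, 42]);
translate([485, 393, 458]) cube([42, 42, 138]);
translate([958, 393, 458]) cube([42, 42, 138]);


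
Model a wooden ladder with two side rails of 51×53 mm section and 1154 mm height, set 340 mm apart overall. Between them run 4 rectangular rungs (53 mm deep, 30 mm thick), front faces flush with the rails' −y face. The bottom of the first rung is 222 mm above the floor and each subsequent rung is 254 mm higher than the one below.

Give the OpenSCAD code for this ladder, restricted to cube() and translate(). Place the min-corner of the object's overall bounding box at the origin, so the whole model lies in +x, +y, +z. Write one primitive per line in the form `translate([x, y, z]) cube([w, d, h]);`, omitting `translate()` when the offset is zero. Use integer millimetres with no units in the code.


// rung span = 340 - 2*51 = 238
// rung[k] z = 222 + k*254
cube([51, 53, 1154]);
translate([289, 0, 0]) cube([51, 53, 1154]);
translate([51, 0, 222]) cube([238, 53, 30]);
translate([51, 0, 476]) cube([238, 53, 30]);
translate([51, 0, 730]) cube([238, 53, 30]);
translate([51, 0, 984]) cube([238, 53, 30]);


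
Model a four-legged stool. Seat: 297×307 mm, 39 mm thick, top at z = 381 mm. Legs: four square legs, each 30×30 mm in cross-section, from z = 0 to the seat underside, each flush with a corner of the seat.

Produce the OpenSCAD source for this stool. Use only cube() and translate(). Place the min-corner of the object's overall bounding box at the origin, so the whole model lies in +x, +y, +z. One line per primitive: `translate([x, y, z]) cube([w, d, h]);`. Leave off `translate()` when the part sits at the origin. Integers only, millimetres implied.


translate([0, 0, 342]) cube([297, 307, 39]);
cube([30, 30, 342]);
translate([267, 0, 0]) cube([30, 30, 342]);
translate([0, 277, 0]) cube([30, 30, 342]);
translate([267, 277, 0]) cube([30, 30, 342]);


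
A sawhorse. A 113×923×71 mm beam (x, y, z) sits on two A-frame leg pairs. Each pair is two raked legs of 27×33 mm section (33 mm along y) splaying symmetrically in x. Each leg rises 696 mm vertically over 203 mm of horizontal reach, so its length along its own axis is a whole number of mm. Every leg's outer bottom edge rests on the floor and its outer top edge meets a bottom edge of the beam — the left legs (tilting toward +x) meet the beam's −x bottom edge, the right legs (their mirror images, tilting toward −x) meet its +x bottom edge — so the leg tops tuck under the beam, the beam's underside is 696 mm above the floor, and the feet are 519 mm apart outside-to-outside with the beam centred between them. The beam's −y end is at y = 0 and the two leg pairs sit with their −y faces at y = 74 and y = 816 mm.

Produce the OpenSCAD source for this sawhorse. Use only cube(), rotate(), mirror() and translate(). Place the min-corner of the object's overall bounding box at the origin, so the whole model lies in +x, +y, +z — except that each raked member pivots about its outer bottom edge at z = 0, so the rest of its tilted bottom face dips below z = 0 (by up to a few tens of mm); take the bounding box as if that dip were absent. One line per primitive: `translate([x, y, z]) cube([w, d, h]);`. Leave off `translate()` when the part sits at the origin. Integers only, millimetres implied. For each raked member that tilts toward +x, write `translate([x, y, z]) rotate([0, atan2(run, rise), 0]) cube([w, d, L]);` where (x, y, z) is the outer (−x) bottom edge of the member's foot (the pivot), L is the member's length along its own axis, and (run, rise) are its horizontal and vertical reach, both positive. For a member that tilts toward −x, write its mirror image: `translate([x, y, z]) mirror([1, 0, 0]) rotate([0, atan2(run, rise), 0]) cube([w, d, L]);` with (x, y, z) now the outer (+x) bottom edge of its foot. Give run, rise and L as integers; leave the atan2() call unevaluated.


// leg length = √(203² + 696²) = 725
// right-leg outer foot x = 2·203 + 113 = 519
// beam min-corner = (203, 0, 696)
translate([203, 0, 696]) cube([113, 923, 71]);
translate([0, 74, 0]) rotate([0, atan2(203, 696), 0]) cube([27, 33, 725]);
translate([519, 74, 0]) mirror([1, 0, 0]) rotate([0, atan2(203, 696), 0]) cube([27, 33, 725]);
translate([0, 816, 0]) rotate([0, atan2(203, 696), 0]) cube([27, 33, 725]);
translate([519, 816, 0]) mirror([1, 0, 0]) rotate([0, atan2(203, 696), 0]) cube([27, 33, 725]);


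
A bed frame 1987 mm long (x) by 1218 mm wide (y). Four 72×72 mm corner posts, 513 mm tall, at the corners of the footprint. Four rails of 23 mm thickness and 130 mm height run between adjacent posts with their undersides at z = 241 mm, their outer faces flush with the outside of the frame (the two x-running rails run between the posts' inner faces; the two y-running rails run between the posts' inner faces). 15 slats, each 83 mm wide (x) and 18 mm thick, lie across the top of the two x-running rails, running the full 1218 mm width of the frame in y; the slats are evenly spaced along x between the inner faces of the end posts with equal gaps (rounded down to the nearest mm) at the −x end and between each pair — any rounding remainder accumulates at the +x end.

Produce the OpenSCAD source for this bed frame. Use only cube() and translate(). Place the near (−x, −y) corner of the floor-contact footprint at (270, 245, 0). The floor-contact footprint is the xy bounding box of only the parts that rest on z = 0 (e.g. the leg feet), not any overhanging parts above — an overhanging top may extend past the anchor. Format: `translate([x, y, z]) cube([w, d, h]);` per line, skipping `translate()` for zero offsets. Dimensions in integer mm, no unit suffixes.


translate([270, 245, 0]) cube([72, 72, 513]);
translate([270, 1391, 0]) cube([72, 72, 513]);
translate([2185, 245, 0]) cube([72, 72, 513]);
translate([2185, 1391, 0]) cube([72, 72, 513]);
translate([342, 245, 241]) cube([1843, 23, 130]);
translate([342, 1440, 241]) cube([1843, 23, 130]);
translate([270, 317, 241]) cube([23, 1074, 130]);
translate([2234, 317, 241]) cube([23, 1074, 130]);
translate([379, 245, 371]) cube([83, 1218, 18]);
translate([499, 245, 371]) cube([83, 1218, 18]);
translate([619, 245, 371]) cube([83, 1218, 18]);
translate([739, 245, 371]) cube([83, 1218, 18]);
translate([859, 245, 371]) cube([83, 1218, 18]);
translate([979, 245, 371]) cube([83, 1218, 18]);
translate([1099, 245, 371]) cube([83, 1218, 18]);
translate([1219, 245, 371]) cube([83, 1218, 18]);
translate([1339, 245, 371]) cube([83, 1218, 18]);
translate([1459, 245, 371]) cube([83, 1218, 18]);
translate([1579, 245, 371]) cube([83, 1218, 18]);
translate([1699, 245, 371]) cube([83, 1218, 18]);
translate([1819, 245, 371]) cube([83, 1218, 18]);
translate([1939, 245, 371]) cube([83, 1218, 18]);
translate([2059, 245, 371]) cube([83, 1218, 18]);


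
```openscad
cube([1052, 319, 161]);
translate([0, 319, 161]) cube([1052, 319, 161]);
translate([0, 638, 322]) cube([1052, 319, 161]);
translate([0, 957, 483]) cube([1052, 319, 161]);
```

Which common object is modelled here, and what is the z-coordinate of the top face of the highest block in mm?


A staircase. The total rise is 644 mm.

4 identical blocks, each offset up and back from the previous — a staircase. Each step is 161 mm tall and there are 4 of them, so the total rise is 4 × 161 = 644 mm.


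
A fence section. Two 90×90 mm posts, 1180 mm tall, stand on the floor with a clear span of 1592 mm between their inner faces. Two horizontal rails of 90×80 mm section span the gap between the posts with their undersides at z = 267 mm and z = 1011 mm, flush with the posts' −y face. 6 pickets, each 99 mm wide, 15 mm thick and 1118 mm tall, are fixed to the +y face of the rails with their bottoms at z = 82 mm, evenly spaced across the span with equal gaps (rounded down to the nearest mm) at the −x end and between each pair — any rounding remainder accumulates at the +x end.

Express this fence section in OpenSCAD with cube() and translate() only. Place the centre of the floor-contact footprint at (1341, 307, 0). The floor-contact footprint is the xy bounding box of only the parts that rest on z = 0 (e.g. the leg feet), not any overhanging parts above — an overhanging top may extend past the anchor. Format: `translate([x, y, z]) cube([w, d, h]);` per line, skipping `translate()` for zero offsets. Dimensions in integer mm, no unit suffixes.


translate([455, 262, 0]) cube([90, 90, 1180]);
translate([2137, 262, 0]) cube([90, 90, 1180]);
translate([545, 262, 267]) cube([1592, 90, 80]);
translate([545, 262, 1011]) cube([1592, 90, 80]);
translate([687, 352, 82]) cube([99, 15, 1118]);
translate([928, 352, 82]) cube([99, 15, 1118]);
translate([1169, 352, 82]) cube([99, 15, 1118]);
translate([1410, 352, 82]) cube([99, 15, 1118]);
translate([1651, 352, 82]) cube([99, 15, 1118]);
translate([1892, 352, 82]) cube([99, 15, 1118]);


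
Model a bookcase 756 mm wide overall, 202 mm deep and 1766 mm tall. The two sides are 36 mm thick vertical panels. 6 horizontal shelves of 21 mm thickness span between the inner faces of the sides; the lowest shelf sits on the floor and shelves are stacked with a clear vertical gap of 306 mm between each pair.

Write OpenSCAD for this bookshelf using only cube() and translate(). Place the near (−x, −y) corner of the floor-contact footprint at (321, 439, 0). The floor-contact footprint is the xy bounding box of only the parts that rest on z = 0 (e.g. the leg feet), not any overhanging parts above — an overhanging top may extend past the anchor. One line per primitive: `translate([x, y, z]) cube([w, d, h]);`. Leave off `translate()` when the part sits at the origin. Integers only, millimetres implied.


translate([321, 439, 0]) cube([36, 202, 1766]);
translate([1041, 439, 0]) cube([36, 202, 1766]);
translate([357, 439, 0]) cube([684, 202, 21]);
translate([357, 439, 327]) cube([684, 202, 21]);
translate([357, 439, 654]) cube([684, 202, 21]);
translate([357, 439, 981]) cube([684, 202, 21]);
translate([357, 439, 1308]) cube([684, 202, 21]);
translate([357, 439, 1635]) cube([684, 202, 21]);


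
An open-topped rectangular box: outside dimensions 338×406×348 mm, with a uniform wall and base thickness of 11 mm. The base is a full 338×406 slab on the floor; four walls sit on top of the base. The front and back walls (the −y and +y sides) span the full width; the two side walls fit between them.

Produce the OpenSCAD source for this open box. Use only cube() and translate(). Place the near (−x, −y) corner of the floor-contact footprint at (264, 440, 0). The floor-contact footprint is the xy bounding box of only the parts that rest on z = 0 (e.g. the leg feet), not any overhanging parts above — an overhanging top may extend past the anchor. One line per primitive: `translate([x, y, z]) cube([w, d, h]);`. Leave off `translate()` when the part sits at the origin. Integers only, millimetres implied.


translate([264, 440, 0]) cube([338, 406, 11]);
translate([264, 440, 11]) cube([338, 11, 337]);
translate([264, 835, 11]) cube([338, 11, 337]);
translate([264, 451, 11]) cube([11, 384, 337]);
translate([591, 451, 11]) cube([11, 384, 337]);


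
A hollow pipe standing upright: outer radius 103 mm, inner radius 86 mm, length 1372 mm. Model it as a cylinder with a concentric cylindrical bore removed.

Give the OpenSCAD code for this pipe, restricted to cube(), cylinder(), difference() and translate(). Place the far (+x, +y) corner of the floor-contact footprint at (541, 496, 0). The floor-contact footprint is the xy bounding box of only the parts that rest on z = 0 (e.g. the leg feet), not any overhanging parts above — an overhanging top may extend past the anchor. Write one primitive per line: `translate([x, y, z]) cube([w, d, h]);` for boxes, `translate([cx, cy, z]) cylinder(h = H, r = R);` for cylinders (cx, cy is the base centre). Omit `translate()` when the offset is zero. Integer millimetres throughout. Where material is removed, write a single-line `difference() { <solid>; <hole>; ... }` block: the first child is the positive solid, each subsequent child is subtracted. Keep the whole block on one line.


difference() { translate([438, 393, 0]) cylinder(h = 1372, r = 103); translate([438, 393, 0]) cylinder(h = 1372, r = 86); }


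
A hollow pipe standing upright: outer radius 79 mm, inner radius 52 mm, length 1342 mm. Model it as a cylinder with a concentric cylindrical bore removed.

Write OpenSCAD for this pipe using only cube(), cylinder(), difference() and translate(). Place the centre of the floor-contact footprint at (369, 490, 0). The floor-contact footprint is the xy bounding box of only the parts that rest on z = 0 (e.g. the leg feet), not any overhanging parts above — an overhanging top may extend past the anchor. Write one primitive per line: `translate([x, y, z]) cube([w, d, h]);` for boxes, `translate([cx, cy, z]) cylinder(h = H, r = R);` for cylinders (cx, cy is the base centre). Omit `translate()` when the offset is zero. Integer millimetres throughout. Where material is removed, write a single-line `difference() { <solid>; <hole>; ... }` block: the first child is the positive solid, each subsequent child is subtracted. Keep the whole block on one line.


difference() { translate([369, 490, 0]) cylinder(h = 1342, r = 79); translate([369, 490, 0]) cylinder(h = 1342, r = 52); }


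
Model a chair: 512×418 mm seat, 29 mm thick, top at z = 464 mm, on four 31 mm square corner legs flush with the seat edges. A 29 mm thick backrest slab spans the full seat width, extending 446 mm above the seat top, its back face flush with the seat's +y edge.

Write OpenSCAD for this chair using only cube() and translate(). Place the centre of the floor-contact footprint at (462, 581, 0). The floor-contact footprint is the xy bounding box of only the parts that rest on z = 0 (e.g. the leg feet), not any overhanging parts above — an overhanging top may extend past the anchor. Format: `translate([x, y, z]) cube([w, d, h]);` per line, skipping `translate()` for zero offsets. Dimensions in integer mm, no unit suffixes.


translate([206, 372, 435]) cube([512, 418, 29]);
translate([206, 372, 0]) cube([31, 31, 435]);
translate([687, 372, 0]) cube([31, 31, 435]);
translate([206, 759, 0]) cube([31, 31, 435]);
translate([687, 759, 0]) cube([31, 31, 435]);
translate([206, 761, 464]) cube([512, 29, 446]);


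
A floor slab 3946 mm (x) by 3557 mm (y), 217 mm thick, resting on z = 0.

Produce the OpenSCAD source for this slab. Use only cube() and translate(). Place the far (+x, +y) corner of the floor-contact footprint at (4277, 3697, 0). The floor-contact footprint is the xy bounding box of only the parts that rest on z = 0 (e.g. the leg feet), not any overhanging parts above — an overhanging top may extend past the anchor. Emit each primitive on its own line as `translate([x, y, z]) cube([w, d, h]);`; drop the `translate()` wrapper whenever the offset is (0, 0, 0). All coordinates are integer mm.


translate([331, 140, 0]) cube([3946, 3557, 217]);


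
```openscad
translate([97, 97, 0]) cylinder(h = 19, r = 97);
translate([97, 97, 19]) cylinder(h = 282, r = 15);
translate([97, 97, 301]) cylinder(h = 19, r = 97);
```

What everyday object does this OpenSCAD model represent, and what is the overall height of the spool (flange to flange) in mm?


A spool. The overall height is 320 mm.

Three coaxial cylinders, large–small–large — a spool. Two 19 mm flanges and a 282 mm core give 19 + 282 + 19 = 320 mm.


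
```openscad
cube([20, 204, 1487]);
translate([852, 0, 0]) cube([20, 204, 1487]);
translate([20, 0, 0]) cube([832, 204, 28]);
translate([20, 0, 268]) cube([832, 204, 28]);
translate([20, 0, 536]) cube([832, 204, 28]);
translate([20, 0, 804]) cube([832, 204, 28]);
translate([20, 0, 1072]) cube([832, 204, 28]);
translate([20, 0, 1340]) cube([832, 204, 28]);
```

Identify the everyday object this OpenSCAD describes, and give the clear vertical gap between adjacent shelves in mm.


A bookshelf. The clear shelf gap is 240 mm.

Two tall side panels with 6 horizontal boards between them — a bookshelf. The first two shelf undersides are at z = 0 and z = 268; with shelf thickness 28, the clear gap is 268 − 0 − 28 = 240 mm.


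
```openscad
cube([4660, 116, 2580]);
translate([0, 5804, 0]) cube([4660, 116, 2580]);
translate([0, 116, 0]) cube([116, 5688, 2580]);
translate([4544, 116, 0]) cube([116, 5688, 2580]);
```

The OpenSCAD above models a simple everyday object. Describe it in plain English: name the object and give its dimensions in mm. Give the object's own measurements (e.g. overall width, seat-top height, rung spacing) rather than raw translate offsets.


The wall frame of a small rectangular building: four walls, each 2580 mm tall and 116 mm thick, enclosing a footprint 4660 mm (x) by 5920 mm (y) outside-to-outside, with no floor or roof. The front and back walls (the −y and +y sides) span the full width; the two side walls fit between them.


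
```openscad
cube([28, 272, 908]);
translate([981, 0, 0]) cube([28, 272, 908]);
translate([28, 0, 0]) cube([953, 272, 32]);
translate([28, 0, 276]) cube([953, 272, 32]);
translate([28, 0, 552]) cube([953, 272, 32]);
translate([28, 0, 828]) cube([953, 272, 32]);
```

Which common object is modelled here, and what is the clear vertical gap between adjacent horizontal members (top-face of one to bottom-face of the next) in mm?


A bookshelf. The clear shelf gap is 244 mm.

Two tall side panels with 4 horizontal boards between them — a bookshelf. The first two shelf undersides are at z = 0 and z = 276; with shelf thickness 32, the clear gap is 276 − 0 − 32 = 244 mm.


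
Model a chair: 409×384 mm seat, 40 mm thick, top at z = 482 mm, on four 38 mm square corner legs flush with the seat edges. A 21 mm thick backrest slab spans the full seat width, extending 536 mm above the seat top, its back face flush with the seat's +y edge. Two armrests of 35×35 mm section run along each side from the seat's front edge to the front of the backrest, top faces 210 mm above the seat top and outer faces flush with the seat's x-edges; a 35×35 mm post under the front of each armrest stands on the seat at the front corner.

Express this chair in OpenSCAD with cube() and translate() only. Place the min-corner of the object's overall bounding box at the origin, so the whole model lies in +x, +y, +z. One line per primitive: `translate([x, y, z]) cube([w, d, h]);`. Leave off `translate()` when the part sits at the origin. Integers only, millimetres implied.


// leg_h = 482 - 40 = 442
// arm post h = 210 - 35 = 175
translate([0, 0, 442]) cube([409, 384, 40]);
cube([38, 38, 442]);
translate([371, 0, 0]) cube([38, 38, 442]);
translate([0, 346, 0]) cube([38, 38, 442]);
translate([371, 346, 0]) cube([38, 38, 442]);
translate([0, 363, 482]) cube([409, 21, 536]);
translate([0, 0, 657]) cube([35, 363, 35]);
translate([374, 0, 657]) cube([35, 363, 35]);
translate([0, 0, 482]) cube([35, 35, 175]);
translate([374, 0, 482]) cube([35, 35, 175]);


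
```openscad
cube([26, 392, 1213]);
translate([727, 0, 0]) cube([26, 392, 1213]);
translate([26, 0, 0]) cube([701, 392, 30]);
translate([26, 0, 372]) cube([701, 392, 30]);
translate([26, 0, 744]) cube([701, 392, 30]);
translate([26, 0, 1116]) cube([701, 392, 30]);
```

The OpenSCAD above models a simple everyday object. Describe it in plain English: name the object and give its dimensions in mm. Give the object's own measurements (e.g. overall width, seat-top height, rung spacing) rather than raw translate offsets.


An open bookshelf. Two side panels, each 26 mm thick, 392 mm deep and 1213 mm tall, stand 753 mm apart (outside-to-outside). Between them sit 4 shelves, each 30 mm thick and 392 mm deep, spanning the full gap between the sides. The bottom shelf rests on the floor (its underside at z = 0) and the clear gap between one shelf's top and the next shelf's underside is 342 mm.
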